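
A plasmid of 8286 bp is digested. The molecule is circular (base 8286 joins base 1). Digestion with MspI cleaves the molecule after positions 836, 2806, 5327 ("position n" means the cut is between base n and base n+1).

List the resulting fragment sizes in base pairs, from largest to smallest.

3795, 2521, 1970 bp

Circular molecule, 3 cuts → 3 fragments:
  2806 − 836 = 1970 bp
  5327 − 2806 = 2521 bp
  wrap: 8286 − 5327 + 836 = 3795 bp
Sorted largest to smallest: 3795, 2521, 1970 bp.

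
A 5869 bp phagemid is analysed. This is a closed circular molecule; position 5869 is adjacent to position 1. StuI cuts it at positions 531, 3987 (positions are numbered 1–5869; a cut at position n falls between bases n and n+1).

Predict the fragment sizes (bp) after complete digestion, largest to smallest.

Circular molecule, 2 cuts → 2 fragments:
  3987 − 531 = 3456 bp
  wrap: 5869 − 3987 + 531 = 2413 bp
Sorted largest to smallest: 3456, 2413 bp.

3456, 2413 bp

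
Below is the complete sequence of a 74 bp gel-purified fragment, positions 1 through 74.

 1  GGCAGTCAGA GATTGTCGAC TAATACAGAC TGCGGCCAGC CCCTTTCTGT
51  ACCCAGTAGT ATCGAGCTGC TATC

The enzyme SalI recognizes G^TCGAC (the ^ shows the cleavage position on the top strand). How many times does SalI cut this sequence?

1

GTCGAC occurs starting at position 15.
SalI cuts at 1 site.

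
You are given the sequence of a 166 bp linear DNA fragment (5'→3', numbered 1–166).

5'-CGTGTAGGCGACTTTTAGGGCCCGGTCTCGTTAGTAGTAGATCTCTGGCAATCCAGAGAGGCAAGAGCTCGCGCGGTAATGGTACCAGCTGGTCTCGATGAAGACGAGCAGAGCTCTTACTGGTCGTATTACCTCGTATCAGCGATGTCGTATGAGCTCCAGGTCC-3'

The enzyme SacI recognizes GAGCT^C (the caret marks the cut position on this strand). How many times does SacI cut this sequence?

3

GAGCTC occurs starting at positions 65, 111, 154.
SacI cuts at 3 sites.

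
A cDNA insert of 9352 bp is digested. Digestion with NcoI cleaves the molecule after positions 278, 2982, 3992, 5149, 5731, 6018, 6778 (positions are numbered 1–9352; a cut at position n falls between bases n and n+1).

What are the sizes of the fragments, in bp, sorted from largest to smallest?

2704, 2574, 1157, 1010, 760, 582, 287, 278 bp

Linear molecule, 7 cuts → 8 fragments:
  278 − 0 = 278 bp
  2982 − 278 = 2704 bp
  3992 − 2982 = 1010 bp
  5149 − 3992 = 1157 bp
  5731 − 5149 = 582 bp
  6018 − 5731 = 287 bp
  6778 − 6018 = 760 bp
  9352 − 6778 = 2574 bp
Sorted largest to smallest: 2704, 2574, 1157, 1010, 760, 582, 287, 278 bp.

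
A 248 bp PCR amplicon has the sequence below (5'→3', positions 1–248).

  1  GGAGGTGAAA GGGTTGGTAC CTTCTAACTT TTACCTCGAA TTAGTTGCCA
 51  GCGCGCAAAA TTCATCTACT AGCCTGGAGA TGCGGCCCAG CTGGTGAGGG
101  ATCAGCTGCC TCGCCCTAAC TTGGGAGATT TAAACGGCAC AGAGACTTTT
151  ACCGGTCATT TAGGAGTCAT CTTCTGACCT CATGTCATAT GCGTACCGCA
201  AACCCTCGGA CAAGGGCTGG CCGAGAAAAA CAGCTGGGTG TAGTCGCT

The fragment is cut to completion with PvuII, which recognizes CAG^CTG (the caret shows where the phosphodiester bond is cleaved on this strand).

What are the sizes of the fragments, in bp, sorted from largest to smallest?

128, 90, 15, 15 bp

PvuII sites (CAGCTG) start at positions 88, 103, 231.
PvuII cuts after base 3 of each site, so after positions 90, 105, 233.
Linear molecule, 3 cuts → 4 fragments:
  1–90 → 90 bp
  91–105 → 15 bp
  106–233 → 128 bp
  234–248 → 15 bp
Sorted largest to smallest: 128, 90, 15, 15 bp.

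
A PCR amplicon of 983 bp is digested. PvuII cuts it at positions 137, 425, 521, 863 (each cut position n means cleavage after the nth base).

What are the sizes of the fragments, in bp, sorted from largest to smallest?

342, 288, 137, 120, 96 bp

Linear molecule, 4 cuts → 5 fragments:
  137 − 0 = 137 bp
  425 − 137 = 288 bp
  521 − 425 = 96 bp
  863 − 521 = 342 bp
  983 − 863 = 120 bp
Sorted largest to smallest: 342, 288, 137, 120, 96 bp.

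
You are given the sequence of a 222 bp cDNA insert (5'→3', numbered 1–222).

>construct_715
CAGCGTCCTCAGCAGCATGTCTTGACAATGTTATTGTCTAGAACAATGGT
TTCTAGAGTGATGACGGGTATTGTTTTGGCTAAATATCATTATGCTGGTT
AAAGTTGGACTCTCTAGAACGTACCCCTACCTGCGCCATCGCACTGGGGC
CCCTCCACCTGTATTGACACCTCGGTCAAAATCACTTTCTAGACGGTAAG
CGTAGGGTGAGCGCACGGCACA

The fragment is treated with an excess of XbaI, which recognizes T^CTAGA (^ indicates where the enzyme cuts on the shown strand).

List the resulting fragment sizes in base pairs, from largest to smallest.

XbaI sites (TCTAGA) start at positions 37, 52, 113, 188.
XbaI cuts after the first base of each site, so after positions 37, 52, 113, 188.
Linear molecule, 4 cuts → 5 fragments:
  1–37 → 37 bp
  38–52 → 15 bp
  53–113 → 61 bp
  114–188 → 75 bp
  189–222 → 34 bp
Sorted largest to smallest: 75, 61, 37, 34, 15 bp.

75, 61, 37, 34, 15 bp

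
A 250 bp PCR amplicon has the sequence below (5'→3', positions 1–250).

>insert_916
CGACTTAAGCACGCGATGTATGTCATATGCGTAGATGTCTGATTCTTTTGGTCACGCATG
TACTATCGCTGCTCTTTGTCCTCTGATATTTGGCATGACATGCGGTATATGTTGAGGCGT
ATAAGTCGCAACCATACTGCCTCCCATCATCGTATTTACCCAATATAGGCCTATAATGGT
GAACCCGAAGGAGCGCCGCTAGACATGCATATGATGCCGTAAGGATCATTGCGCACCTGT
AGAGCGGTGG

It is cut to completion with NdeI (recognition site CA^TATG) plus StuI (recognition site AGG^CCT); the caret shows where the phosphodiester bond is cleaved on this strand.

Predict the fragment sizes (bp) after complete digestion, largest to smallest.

144, 41, 40, 25 bp

NdeI sites (CATATG) start at positions 24, 208.
NdeI cuts after base 2 of each site, so after positions 25, 209.
The StuI site (AGGCCT) starts at position 167.
StuI cuts after base 3 of each site, so after position 169.
Combined cut positions: 25, 169, 209.
Linear molecule, 3 cuts → 4 fragments:
  1–25 → 25 bp
  26–169 → 144 bp
  170–209 → 40 bp
  210–250 → 41 bp
Sorted largest to smallest: 144, 41, 40, 25 bp.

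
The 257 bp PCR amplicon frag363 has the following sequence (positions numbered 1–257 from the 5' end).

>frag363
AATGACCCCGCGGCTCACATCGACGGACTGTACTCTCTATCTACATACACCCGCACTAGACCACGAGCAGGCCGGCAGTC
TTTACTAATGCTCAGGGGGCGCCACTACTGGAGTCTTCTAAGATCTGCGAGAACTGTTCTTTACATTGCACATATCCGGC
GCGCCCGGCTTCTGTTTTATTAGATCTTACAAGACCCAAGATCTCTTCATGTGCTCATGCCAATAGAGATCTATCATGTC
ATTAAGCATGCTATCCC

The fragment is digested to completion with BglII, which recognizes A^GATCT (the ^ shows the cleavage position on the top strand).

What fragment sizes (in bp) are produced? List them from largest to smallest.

121, 61, 30, 28, 17 bp

BglII sites (AGATCT) start at positions 121, 182, 199, 227.
BglII cuts after the first base of each site, so after positions 121, 182, 199, 227.
Linear molecule, 4 cuts → 5 fragments:
  1–121 → 121 bp
  122–182 → 61 bp
  183–199 → 17 bp
  200–227 → 28 bp
  228–257 → 30 bp
Sorted largest to smallest: 121, 61, 30, 28, 17 bp.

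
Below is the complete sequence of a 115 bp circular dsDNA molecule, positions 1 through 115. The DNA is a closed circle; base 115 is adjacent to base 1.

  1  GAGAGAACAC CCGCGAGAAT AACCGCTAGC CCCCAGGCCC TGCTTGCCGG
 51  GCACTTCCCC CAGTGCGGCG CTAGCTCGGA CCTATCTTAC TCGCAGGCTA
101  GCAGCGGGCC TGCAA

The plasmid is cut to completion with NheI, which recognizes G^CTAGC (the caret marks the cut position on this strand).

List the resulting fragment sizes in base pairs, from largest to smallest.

45, 43, 27 bp

NheI sites (GCTAGC) start at positions 25, 70, 97.
NheI cuts after the first base of each site, so after positions 25, 70, 97.
Circular molecule, 3 cuts → 3 fragments:
  26–70 → 45 bp
  71–97 → 27 bp
  98–115 then 1–25 → 18 + 25 = 43 bp
Sorted largest to smallest: 45, 43, 27 bp.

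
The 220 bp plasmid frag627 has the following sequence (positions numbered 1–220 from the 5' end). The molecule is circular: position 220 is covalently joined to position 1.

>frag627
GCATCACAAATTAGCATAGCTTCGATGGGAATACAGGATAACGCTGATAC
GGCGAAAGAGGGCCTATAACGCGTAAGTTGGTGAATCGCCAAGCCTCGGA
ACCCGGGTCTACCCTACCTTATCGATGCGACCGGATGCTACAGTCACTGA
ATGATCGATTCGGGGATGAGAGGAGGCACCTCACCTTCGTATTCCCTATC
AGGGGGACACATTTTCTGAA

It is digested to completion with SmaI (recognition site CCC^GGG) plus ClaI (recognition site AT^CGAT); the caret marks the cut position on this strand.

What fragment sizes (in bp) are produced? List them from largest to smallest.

The SmaI site (CCCGGG) starts at position 102.
SmaI cuts after base 3 of each site, so after position 104.
ClaI sites (ATCGAT) start at positions 121, 154.
ClaI cuts after base 2 of each site, so after positions 122, 155.
Combined cut positions: 104, 122, 155.
Circular molecule, 3 cuts → 3 fragments:
  105–122 → 18 bp
  123–155 → 33 bp
  156–220 then 1–104 → 65 + 104 = 169 bp
Sorted largest to smallest: 169, 33, 18 bp.

169, 33, 18 bp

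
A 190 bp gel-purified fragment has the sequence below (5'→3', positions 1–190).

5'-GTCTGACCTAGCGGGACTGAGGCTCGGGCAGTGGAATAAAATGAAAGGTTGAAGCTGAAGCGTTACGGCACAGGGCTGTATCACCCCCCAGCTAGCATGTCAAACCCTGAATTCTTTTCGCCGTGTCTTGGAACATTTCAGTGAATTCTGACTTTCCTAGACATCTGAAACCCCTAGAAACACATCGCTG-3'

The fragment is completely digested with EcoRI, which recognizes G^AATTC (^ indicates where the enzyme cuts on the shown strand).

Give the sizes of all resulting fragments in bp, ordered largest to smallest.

EcoRI sites (GAATTC) start at positions 109, 143.
EcoRI cuts after the first base of each site, so after positions 109, 143.
Linear molecule, 2 cuts → 3 fragments:
  1–109 → 109 bp
  110–143 → 34 bp
  144–190 → 47 bp
Sorted largest to smallest: 109, 47, 34 bp.

109, 47, 34 bp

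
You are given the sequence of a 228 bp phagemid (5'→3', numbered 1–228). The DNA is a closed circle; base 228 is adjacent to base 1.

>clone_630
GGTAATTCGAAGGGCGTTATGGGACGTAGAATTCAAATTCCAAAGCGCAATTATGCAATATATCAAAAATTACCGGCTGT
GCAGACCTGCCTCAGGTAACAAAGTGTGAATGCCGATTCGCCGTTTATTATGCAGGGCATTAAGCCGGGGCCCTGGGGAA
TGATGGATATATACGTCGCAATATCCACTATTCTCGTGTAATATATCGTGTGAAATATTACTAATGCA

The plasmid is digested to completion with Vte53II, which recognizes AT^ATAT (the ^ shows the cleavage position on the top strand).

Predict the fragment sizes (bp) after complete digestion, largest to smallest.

Vte53II sites (ATATAT) start at positions 58, 167, 201.
Vte53II cuts after base 2 of each site, so after positions 59, 168, 202.
Circular molecule, 3 cuts → 3 fragments:
  60–168 → 109 bp
  169–202 → 34 bp
  203–228 then 1–59 → 26 + 59 = 85 bp
Sorted largest to smallest: 109, 85, 34 bp.

109, 85, 34 bp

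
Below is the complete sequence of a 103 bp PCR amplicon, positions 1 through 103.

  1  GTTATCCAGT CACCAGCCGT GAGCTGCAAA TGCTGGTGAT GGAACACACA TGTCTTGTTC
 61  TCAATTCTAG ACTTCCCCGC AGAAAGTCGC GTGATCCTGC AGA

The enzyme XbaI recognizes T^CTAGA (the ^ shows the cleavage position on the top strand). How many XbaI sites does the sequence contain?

1

TCTAGA occurs starting at position 66.
XbaI cuts at 1 site.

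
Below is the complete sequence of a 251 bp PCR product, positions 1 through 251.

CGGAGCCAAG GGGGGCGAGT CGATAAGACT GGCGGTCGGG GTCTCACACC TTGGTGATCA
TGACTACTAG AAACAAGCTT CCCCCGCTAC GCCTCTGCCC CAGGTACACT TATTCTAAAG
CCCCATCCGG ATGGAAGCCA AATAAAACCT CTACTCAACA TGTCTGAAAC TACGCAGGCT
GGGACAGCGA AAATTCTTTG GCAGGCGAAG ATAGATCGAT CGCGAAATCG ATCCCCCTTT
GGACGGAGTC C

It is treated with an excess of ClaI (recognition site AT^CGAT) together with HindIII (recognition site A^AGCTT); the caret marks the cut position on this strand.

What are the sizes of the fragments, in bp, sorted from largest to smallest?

ClaI sites (ATCGAT) start at positions 215, 227.
ClaI cuts after base 2 of each site, so after positions 216, 228.
The HindIII site (AAGCTT) starts at position 75.
HindIII cuts after the first base of each site, so after position 75.
Combined cut positions: 75, 216, 228.
Linear molecule, 3 cuts → 4 fragments:
  1–75 → 75 bp
  76–216 → 141 bp
  217–228 → 12 bp
  229–251 → 23 bp
Sorted largest to smallest: 141, 75, 23, 12 bp.

141, 75, 23, 12 bp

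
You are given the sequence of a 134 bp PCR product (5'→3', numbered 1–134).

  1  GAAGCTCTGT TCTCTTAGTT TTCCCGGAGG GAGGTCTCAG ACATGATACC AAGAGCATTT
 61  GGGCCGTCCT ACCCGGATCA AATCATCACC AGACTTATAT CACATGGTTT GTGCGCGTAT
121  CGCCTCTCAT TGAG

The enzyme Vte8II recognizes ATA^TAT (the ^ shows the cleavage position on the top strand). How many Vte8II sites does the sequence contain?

0

No occurrence of ATATAT is present in the sequence.
Vte8II does not cut: 0 sites.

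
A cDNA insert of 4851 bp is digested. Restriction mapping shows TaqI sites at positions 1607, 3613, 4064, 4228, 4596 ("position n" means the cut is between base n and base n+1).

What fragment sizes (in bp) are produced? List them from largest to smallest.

2006, 1607, 451, 368, 255, 164 bp

Linear molecule, 5 cuts → 6 fragments:
  1607 − 0 = 1607 bp
  3613 − 1607 = 2006 bp
  4064 − 3613 = 451 bp
  4228 − 4064 = 164 bp
  4596 − 4228 = 368 bp
  4851 − 4596 = 255 bp
Sorted largest to smallest: 2006, 1607, 451, 368, 255, 164 bp.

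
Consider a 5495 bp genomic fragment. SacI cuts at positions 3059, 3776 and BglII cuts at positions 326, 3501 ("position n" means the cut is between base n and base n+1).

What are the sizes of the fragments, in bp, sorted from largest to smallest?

2733, 1719, 442, 326, 275 bp

Combined cut positions (sorted): 326, 3059, 3501, 3776.
Linear molecule, 4 cuts → 5 fragments:
  326 − 0 = 326 bp
  3059 − 326 = 2733 bp
  3501 − 3059 = 442 bp
  3776 − 3501 = 275 bp
  5495 − 3776 = 1719 bp
Sorted largest to smallest: 2733, 1719, 442, 326, 275 bp.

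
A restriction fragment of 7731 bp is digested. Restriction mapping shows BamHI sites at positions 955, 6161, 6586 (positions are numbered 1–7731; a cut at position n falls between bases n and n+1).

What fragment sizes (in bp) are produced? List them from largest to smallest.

5206, 1145, 955, 425 bp

Linear molecule, 3 cuts → 4 fragments:
  955 − 0 = 955 bp
  6161 − 955 = 5206 bp
  6586 − 6161 = 425 bp
  7731 − 6586 = 1145 bp
Sorted largest to smallest: 5206, 1145, 955, 425 bp.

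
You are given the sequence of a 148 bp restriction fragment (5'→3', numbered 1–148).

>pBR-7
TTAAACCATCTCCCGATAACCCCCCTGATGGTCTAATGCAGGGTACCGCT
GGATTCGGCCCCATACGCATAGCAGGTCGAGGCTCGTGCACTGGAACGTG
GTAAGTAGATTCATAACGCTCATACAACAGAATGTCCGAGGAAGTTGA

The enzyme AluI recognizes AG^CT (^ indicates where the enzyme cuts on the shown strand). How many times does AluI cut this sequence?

No occurrence of AGCT is present in the sequence.
AluI does not cut: 0 sites.

0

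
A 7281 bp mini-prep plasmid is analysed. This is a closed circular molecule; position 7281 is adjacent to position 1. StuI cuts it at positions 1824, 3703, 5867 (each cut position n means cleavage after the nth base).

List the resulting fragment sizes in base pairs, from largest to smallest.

3238, 2164, 1879 bp

Circular molecule, 3 cuts → 3 fragments:
  3703 − 1824 = 1879 bp
  5867 − 3703 = 2164 bp
  wrap: 7281 − 5867 + 1824 = 3238 bp
Sorted largest to smallest: 3238, 2164, 1879 bp.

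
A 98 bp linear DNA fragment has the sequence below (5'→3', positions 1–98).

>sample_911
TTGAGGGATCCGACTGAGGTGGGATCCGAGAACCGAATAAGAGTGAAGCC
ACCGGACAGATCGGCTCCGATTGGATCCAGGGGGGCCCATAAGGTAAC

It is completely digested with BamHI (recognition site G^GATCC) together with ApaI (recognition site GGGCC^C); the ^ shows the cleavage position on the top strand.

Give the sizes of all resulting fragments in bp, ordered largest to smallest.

BamHI sites (GGATCC) start at positions 6, 22, 73.
BamHI cuts after the first base of each site, so after positions 6, 22, 73.
The ApaI site (GGGCCC) starts at position 83.
ApaI cuts after base 5 of each site (before the last base), so after position 87.
Combined cut positions: 6, 22, 73, 87.
Linear molecule, 4 cuts → 5 fragments:
  1–6 → 6 bp
  7–22 → 16 bp
  23–73 → 51 bp
  74–87 → 14 bp
  88–98 → 11 bp
Sorted largest to smallest: 51, 16, 14, 11, 6 bp.

51, 16, 14, 11, 6 bp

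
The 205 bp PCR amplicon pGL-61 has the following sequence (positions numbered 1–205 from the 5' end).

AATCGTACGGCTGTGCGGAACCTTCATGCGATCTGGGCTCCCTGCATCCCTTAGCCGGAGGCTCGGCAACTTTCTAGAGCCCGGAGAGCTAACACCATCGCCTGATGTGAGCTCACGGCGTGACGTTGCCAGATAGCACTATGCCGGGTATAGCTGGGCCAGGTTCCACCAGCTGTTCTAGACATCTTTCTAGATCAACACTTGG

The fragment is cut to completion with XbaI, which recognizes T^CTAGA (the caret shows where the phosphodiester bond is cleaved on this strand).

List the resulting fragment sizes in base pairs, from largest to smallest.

XbaI sites (TCTAGA) start at positions 73, 177, 189.
XbaI cuts after the first base of each site, so after positions 73, 177, 189.
Linear molecule, 3 cuts → 4 fragments:
  1–73 → 73 bp
  74–177 → 104 bp
  178–189 → 12 bp
  190–205 → 16 bp
Sorted largest to smallest: 104, 73, 16, 12 bp.

104, 73, 16, 12 bp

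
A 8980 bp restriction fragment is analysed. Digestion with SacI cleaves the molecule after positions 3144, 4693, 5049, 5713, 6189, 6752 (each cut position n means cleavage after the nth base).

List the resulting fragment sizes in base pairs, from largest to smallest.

Linear molecule, 6 cuts → 7 fragments:
  3144 − 0 = 3144 bp
  4693 − 3144 = 1549 bp
  5049 − 4693 = 356 bp
  5713 − 5049 = 664 bp
  6189 − 5713 = 476 bp
  6752 − 6189 = 563 bp
  8980 − 6752 = 2228 bp
Sorted largest to smallest: 3144, 2228, 1549, 664, 563, 476, 356 bp.

3144, 2228, 1549, 664, 563, 476, 356 bp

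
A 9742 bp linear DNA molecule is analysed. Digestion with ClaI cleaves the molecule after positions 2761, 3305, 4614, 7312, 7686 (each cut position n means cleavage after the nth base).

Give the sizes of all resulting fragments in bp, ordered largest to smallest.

2761, 2698, 2056, 1309, 544, 374 bp

Linear molecule, 5 cuts → 6 fragments:
  2761 − 0 = 2761 bp
  3305 − 2761 = 544 bp
  4614 − 3305 = 1309 bp
  7312 − 4614 = 2698 bp
  7686 − 7312 = 374 bp
  9742 − 7686 = 2056 bp
Sorted largest to smallest: 2761, 2698, 2056, 1309, 544, 374 bp.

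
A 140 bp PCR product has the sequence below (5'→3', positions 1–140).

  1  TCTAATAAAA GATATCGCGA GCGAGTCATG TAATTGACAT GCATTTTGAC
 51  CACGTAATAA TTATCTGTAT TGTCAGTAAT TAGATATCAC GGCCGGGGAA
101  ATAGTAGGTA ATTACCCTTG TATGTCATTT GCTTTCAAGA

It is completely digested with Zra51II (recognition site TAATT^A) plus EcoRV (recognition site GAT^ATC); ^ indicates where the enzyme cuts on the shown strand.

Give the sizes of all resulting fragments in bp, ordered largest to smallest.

Zra51II sites (TAATTA) start at positions 58, 77, 109.
Zra51II cuts after base 5 of each site (before the last base), so after positions 62, 81, 113.
EcoRV sites (GATATC) start at positions 11, 83.
EcoRV cuts after base 3 of each site, so after positions 13, 85.
Combined cut positions: 13, 62, 81, 85, 113.
Linear molecule, 5 cuts → 6 fragments:
  1–13 → 13 bp
  14–62 → 49 bp
  63–81 → 19 bp
  82–85 → 4 bp
  86–113 → 28 bp
  114–140 → 27 bp
Sorted largest to smallest: 49, 28, 27, 19, 13, 4 bp.

49, 28, 27, 19, 13, 4 bp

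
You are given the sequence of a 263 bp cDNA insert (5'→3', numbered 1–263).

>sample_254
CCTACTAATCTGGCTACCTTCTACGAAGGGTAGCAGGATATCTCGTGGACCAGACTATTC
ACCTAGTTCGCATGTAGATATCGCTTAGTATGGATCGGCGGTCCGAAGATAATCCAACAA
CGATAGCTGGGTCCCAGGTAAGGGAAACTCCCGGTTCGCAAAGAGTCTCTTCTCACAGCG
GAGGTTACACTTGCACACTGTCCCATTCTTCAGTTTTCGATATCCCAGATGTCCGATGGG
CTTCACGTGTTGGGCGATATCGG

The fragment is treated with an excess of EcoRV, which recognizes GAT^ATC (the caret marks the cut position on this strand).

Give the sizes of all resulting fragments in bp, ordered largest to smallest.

142, 40, 39, 37, 5 bp

EcoRV sites (GATATC) start at positions 37, 77, 219, 256.
EcoRV cuts after base 3 of each site, so after positions 39, 79, 221, 258.
Linear molecule, 4 cuts → 5 fragments:
  1–39 → 39 bp
  40–79 → 40 bp
  80–221 → 142 bp
  222–258 → 37 bp
  259–263 → 5 bp
Sorted largest to smallest: 142, 40, 39, 37, 5 bp.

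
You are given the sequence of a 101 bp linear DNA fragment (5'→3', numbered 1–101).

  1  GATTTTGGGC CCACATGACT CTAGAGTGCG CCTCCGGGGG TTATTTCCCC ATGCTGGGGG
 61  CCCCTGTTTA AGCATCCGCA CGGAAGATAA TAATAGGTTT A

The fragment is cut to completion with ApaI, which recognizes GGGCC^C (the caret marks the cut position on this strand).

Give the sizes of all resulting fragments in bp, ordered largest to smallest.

51, 39, 11 bp

ApaI sites (GGGCCC) start at positions 7, 58.
ApaI cuts after base 5 of each site (before the last base), so after positions 11, 62.
Linear molecule, 2 cuts → 3 fragments:
  1–11 → 11 bp
  12–62 → 51 bp
  63–101 → 39 bp
Sorted largest to smallest: 51, 39, 11 bp.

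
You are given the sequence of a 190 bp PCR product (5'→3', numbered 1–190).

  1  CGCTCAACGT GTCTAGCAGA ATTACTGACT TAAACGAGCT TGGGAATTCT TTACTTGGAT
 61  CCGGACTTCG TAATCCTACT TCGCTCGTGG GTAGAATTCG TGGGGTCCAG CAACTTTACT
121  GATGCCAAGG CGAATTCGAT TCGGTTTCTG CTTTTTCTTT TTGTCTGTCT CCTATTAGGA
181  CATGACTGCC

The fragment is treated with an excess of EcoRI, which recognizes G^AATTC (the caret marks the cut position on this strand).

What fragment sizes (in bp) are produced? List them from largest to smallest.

58, 50, 44, 38 bp

EcoRI sites (GAATTC) start at positions 44, 94, 132.
EcoRI cuts after the first base of each site, so after positions 44, 94, 132.
Linear molecule, 3 cuts → 4 fragments:
  1–44 → 44 bp
  45–94 → 50 bp
  95–132 → 38 bp
  133–190 → 58 bp
Sorted largest to smallest: 58, 50, 44, 38 bp.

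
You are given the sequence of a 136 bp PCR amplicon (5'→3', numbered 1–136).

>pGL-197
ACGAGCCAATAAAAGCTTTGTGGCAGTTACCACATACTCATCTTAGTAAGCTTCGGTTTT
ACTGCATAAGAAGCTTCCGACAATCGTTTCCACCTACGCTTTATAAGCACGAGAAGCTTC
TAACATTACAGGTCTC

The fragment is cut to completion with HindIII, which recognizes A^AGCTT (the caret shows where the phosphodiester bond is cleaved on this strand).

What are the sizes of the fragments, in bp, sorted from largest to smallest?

HindIII sites (AAGCTT) start at positions 13, 48, 71, 114.
HindIII cuts after the first base of each site, so after positions 13, 48, 71, 114.
Linear molecule, 4 cuts → 5 fragments:
  1–13 → 13 bp
  14–48 → 35 bp
  49–71 → 23 bp
  72–114 → 43 bp
  115–136 → 22 bp
Sorted largest to smallest: 43, 35, 23, 22, 13 bp.

43, 35, 23, 22, 13 bp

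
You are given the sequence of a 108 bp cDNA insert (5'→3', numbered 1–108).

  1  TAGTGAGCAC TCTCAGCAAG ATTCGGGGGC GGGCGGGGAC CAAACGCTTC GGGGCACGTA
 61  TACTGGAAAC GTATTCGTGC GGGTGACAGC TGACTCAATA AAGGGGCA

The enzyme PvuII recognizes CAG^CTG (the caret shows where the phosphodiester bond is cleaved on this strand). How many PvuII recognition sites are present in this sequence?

CAGCTG occurs starting at position 87.
PvuII cuts at 1 site.

1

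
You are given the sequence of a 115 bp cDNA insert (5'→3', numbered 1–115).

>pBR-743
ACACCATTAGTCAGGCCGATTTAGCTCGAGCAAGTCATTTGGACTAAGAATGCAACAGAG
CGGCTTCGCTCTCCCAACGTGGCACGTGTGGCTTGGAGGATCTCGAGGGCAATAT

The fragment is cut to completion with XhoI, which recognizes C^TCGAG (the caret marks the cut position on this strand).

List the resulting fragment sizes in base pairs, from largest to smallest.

XhoI sites (CTCGAG) start at positions 25, 102.
XhoI cuts after the first base of each site, so after positions 25, 102.
Linear molecule, 2 cuts → 3 fragments:
  1–25 → 25 bp
  26–102 → 77 bp
  103–115 → 13 bp
Sorted largest to smallest: 77, 25, 13 bp.

77, 25, 13 bp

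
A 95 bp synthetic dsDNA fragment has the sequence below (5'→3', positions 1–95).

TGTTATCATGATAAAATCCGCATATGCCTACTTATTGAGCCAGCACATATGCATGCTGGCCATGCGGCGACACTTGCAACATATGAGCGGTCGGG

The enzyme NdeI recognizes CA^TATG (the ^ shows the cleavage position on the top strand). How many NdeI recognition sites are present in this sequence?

CATATG occurs starting at positions 21, 46, 80.
NdeI cuts at 3 sites.

3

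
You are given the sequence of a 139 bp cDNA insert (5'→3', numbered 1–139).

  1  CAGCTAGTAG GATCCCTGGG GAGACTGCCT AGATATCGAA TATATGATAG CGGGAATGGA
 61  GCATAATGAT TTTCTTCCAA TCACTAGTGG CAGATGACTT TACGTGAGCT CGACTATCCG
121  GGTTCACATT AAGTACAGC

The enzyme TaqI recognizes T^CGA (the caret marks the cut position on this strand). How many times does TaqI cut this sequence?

2

TCGA occurs starting at positions 36, 110.
TaqI cuts at 2 sites.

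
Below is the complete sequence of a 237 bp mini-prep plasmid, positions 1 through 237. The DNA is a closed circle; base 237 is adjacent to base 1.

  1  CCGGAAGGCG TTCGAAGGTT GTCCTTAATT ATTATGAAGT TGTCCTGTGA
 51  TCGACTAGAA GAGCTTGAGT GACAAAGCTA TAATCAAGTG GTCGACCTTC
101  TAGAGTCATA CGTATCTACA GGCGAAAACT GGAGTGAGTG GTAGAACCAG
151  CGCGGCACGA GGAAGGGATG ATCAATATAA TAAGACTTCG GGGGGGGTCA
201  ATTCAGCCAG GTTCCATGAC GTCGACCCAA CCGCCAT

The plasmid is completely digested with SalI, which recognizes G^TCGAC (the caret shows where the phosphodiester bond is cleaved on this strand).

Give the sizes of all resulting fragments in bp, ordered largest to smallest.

SalI sites (GTCGAC) start at positions 91, 221.
SalI cuts after the first base of each site, so after positions 91, 221.
Circular molecule, 2 cuts → 2 fragments:
  92–221 → 130 bp
  222–237 then 1–91 → 16 + 91 = 107 bp
Sorted largest to smallest: 130, 107 bp.

130, 107 bp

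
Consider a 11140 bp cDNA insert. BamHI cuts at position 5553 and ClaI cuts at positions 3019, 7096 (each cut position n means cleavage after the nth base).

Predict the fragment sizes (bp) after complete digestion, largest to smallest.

Combined cut positions (sorted): 3019, 5553, 7096.
Linear molecule, 3 cuts → 4 fragments:
  3019 − 0 = 3019 bp
  5553 − 3019 = 2534 bp
  7096 − 5553 = 1543 bp
  11140 − 7096 = 4044 bp
Sorted largest to smallest: 4044, 3019, 2534, 1543 bp.

4044, 3019, 2534, 1543 bp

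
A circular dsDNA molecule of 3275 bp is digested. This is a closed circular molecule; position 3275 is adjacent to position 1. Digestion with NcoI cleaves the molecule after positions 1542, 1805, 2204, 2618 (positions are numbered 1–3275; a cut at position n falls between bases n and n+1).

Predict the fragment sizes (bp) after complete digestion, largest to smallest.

2199, 414, 399, 263 bp

Circular molecule, 4 cuts → 4 fragments:
  1805 − 1542 = 263 bp
  2204 − 1805 = 399 bp
  2618 − 2204 = 414 bp
  wrap: 3275 − 2618 + 1542 = 2199 bp
Sorted largest to smallest: 2199, 414, 399, 263 bp.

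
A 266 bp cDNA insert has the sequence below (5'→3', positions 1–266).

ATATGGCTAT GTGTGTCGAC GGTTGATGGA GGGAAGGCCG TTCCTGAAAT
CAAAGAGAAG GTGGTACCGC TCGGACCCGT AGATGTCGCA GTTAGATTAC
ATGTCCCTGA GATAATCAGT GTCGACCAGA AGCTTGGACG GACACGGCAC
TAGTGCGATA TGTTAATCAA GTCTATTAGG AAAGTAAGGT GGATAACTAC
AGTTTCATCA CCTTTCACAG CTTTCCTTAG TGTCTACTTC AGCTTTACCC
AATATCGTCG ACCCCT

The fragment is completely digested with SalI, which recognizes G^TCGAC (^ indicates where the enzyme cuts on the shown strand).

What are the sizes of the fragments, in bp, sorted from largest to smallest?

136, 106, 15, 9 bp

SalI sites (GTCGAC) start at positions 15, 121, 257.
SalI cuts after the first base of each site, so after positions 15, 121, 257.
Linear molecule, 3 cuts → 4 fragments:
  1–15 → 15 bp
  16–121 → 106 bp
  122–257 → 136 bp
  258–266 → 9 bp
Sorted largest to smallest: 136, 106, 15, 9 bp.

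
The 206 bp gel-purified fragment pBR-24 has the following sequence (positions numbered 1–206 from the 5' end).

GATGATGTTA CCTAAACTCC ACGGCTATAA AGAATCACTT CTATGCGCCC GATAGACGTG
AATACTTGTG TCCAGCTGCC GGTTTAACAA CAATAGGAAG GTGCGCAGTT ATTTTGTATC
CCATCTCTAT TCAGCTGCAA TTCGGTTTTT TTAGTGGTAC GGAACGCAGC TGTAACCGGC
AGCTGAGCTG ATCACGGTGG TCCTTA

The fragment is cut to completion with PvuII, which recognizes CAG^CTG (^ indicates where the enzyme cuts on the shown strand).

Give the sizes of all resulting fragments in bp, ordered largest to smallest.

PvuII sites (CAGCTG) start at positions 73, 132, 167, 180.
PvuII cuts after base 3 of each site, so after positions 75, 134, 169, 182.
Linear molecule, 4 cuts → 5 fragments:
  1–75 → 75 bp
  76–134 → 59 bp
  135–169 → 35 bp
  170–182 → 13 bp
  183–206 → 24 bp
Sorted largest to smallest: 75, 59, 35, 24, 13 bp.

75, 59, 35, 24, 13 bp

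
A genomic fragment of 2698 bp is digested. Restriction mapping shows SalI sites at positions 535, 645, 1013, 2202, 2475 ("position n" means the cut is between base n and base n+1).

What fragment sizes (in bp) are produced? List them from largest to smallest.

Linear molecule, 5 cuts → 6 fragments:
  535 − 0 = 535 bp
  645 − 535 = 110 bp
  1013 − 645 = 368 bp
  2202 − 1013 = 1189 bp
  2475 − 2202 = 273 bp
  2698 − 2475 = 223 bp
Sorted largest to smallest: 1189, 535, 368, 273, 223, 110 bp.

1189, 535, 368, 273, 223, 110 bp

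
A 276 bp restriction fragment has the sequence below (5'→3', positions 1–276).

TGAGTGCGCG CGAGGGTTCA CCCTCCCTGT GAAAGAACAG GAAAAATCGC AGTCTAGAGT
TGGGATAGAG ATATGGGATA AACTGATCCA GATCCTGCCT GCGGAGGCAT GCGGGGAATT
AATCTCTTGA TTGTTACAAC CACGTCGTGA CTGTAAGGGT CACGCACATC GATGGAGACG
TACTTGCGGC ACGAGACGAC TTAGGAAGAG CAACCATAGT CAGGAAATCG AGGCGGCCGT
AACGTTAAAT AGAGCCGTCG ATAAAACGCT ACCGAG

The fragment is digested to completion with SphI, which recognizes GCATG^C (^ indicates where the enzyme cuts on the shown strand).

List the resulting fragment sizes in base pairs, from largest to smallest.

The SphI site (GCATGC) starts at position 107.
SphI cuts after base 5 of each site (before the last base), so after position 111.
Linear molecule, 1 cut → 2 fragments:
  1–111 → 111 bp
  112–276 → 165 bp
Sorted largest to smallest: 165, 111 bp.

165, 111 bp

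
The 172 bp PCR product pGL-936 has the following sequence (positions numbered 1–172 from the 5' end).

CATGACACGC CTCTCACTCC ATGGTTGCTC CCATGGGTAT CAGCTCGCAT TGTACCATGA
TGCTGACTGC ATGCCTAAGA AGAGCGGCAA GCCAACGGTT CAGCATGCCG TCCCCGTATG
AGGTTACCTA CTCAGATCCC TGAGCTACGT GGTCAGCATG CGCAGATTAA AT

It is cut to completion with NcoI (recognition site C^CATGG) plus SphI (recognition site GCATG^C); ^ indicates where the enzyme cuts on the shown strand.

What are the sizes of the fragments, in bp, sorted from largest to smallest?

53, 42, 34, 19, 12, 12 bp

NcoI sites (CCATGG) start at positions 19, 31.
NcoI cuts after the first base of each site, so after positions 19, 31.
SphI sites (GCATGC) start at positions 69, 103, 156.
SphI cuts after base 5 of each site (before the last base), so after positions 73, 107, 160.
Combined cut positions: 19, 31, 73, 107, 160.
Linear molecule, 5 cuts → 6 fragments:
  1–19 → 19 bp
  20–31 → 12 bp
  32–73 → 42 bp
  74–107 → 34 bp
  108–160 → 53 bp
  161–172 → 12 bp
Sorted largest to smallest: 53, 42, 34, 19, 12, 12 bp.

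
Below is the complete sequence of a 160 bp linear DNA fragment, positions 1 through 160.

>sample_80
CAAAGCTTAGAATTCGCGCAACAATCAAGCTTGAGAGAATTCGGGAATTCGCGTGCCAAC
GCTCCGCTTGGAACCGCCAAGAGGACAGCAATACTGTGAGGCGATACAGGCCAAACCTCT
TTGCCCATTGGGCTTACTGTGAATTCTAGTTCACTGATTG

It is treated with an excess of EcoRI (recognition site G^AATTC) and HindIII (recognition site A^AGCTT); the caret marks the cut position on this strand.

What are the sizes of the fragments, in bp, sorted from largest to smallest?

96, 19, 17, 10, 8, 7, 3 bp

EcoRI sites (GAATTC) start at positions 10, 37, 45, 141.
EcoRI cuts after the first base of each site, so after positions 10, 37, 45, 141.
HindIII sites (AAGCTT) start at positions 3, 27.
HindIII cuts after the first base of each site, so after positions 3, 27.
Combined cut positions: 3, 10, 27, 37, 45, 141.
Linear molecule, 6 cuts → 7 fragments:
  1–3 → 3 bp
  4–10 → 7 bp
  11–27 → 17 bp
  28–37 → 10 bp
  38–45 → 8 bp
  46–141 → 96 bp
  142–160 → 19 bp
Sorted largest to smallest: 96, 19, 17, 10, 8, 7, 3 bp.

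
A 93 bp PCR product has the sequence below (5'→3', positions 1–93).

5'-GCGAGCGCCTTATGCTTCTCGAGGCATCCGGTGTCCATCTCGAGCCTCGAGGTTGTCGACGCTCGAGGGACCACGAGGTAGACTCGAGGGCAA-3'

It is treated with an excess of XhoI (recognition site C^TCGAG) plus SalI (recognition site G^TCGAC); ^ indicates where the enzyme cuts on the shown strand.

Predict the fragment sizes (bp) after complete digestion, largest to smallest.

21, 21, 18, 10, 9, 7, 7 bp

XhoI sites (CTCGAG) start at positions 18, 39, 46, 62, 83.
XhoI cuts after the first base of each site, so after positions 18, 39, 46, 62, 83.
The SalI site (GTCGAC) starts at position 55.
SalI cuts after the first base of each site, so after position 55.
Combined cut positions: 18, 39, 46, 55, 62, 83.
Linear molecule, 6 cuts → 7 fragments:
  1–18 → 18 bp
  19–39 → 21 bp
  40–46 → 7 bp
  47–55 → 9 bp
  56–62 → 7 bp
  63–83 → 21 bp
  84–93 → 10 bp
Sorted largest to smallest: 21, 21, 18, 10, 9, 7, 7 bp.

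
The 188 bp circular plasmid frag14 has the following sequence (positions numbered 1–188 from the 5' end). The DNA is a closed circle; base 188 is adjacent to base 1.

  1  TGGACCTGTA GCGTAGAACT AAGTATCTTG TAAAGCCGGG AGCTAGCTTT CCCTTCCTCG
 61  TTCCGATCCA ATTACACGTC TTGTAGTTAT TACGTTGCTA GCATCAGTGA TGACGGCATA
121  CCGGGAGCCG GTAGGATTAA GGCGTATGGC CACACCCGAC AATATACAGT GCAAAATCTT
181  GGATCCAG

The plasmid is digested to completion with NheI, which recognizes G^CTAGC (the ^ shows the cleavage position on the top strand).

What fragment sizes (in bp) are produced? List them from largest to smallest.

NheI sites (GCTAGC) start at positions 42, 97.
NheI cuts after the first base of each site, so after positions 42, 97.
Circular molecule, 2 cuts → 2 fragments:
  43–97 → 55 bp
  98–188 then 1–42 → 91 + 42 = 133 bp
Sorted largest to smallest: 133, 55 bp.

133, 55 bp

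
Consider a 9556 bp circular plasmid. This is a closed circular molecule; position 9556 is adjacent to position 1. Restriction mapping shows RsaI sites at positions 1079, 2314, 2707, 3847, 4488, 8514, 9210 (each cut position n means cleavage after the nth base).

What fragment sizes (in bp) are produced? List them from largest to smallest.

4026, 1425, 1235, 1140, 696, 641, 393 bp

Circular molecule, 7 cuts → 7 fragments:
  2314 − 1079 = 1235 bp
  2707 − 2314 = 393 bp
  3847 − 2707 = 1140 bp
  4488 − 3847 = 641 bp
  8514 − 4488 = 4026 bp
  9210 − 8514 = 696 bp
  wrap: 9556 − 9210 + 1079 = 1425 bp
Sorted largest to smallest: 4026, 1425, 1235, 1140, 696, 641, 393 bp.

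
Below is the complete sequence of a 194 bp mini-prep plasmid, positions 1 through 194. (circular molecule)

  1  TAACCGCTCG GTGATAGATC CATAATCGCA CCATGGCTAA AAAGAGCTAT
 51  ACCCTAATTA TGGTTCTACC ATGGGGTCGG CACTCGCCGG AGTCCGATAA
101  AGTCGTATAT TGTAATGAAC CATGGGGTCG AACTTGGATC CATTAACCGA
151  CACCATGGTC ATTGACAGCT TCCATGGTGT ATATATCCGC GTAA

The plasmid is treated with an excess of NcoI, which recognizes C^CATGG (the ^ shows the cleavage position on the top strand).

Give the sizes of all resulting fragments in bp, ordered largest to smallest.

NcoI sites (CCATGG) start at positions 31, 69, 120, 153, 172.
NcoI cuts after the first base of each site, so after positions 31, 69, 120, 153, 172.
Circular molecule, 5 cuts → 5 fragments:
  32–69 → 38 bp
  70–120 → 51 bp
  121–153 → 33 bp
  154–172 → 19 bp
  173–194 then 1–31 → 22 + 31 = 53 bp
Sorted largest to smallest: 53, 51, 38, 33, 19 bp.

53, 51, 38, 33, 19 bp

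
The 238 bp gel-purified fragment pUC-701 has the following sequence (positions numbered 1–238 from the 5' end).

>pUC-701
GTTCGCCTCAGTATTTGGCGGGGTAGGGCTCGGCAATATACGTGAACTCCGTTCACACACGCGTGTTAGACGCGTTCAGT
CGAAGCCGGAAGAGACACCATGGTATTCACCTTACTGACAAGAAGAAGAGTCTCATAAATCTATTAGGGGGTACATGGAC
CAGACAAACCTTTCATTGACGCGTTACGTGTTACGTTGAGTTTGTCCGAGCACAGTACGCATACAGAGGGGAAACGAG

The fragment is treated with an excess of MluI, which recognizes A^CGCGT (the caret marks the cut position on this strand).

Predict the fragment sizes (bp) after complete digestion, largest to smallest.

MluI sites (ACGCGT) start at positions 59, 70, 179.
MluI cuts after the first base of each site, so after positions 59, 70, 179.
Linear molecule, 3 cuts → 4 fragments:
  1–59 → 59 bp
  60–70 → 11 bp
  71–179 → 109 bp
  180–238 → 59 bp
Sorted largest to smallest: 109, 59, 59, 11 bp.

109, 59, 59, 11 bp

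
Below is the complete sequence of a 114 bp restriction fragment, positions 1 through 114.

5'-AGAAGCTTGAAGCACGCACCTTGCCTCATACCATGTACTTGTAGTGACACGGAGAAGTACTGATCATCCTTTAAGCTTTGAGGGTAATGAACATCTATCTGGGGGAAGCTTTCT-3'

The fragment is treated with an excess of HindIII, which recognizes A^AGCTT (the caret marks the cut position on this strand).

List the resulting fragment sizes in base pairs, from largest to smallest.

HindIII sites (AAGCTT) start at positions 3, 73, 106.
HindIII cuts after the first base of each site, so after positions 3, 73, 106.
Linear molecule, 3 cuts → 4 fragments:
  1–3 → 3 bp
  4–73 → 70 bp
  74–106 → 33 bp
  107–114 → 8 bp
Sorted largest to smallest: 70, 33, 8, 3 bp.

70, 33, 8, 3 bp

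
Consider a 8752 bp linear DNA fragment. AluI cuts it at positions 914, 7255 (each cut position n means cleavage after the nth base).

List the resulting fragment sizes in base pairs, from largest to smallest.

6341, 1497, 914 bp

Linear molecule, 2 cuts → 3 fragments:
  914 − 0 = 914 bp
  7255 − 914 = 6341 bp
  8752 − 7255 = 1497 bp
Sorted largest to smallest: 6341, 1497, 914 bp.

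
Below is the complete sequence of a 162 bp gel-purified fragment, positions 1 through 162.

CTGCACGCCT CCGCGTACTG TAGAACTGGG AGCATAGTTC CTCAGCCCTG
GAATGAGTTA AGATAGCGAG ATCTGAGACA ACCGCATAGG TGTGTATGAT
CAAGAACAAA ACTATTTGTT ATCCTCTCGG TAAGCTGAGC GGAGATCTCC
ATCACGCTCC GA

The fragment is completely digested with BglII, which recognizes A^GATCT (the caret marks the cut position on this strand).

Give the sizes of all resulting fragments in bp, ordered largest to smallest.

BglII sites (AGATCT) start at positions 69, 143.
BglII cuts after the first base of each site, so after positions 69, 143.
Linear molecule, 2 cuts → 3 fragments:
  1–69 → 69 bp
  70–143 → 74 bp
  144–162 → 19 bp
Sorted largest to smallest: 74, 69, 19 bp.

74, 69, 19 bp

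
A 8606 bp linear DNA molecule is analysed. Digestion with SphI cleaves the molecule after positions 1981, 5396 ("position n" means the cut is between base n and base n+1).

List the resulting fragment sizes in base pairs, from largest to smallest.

3415, 3210, 1981 bp

Linear molecule, 2 cuts → 3 fragments:
  1981 − 0 = 1981 bp
  5396 − 1981 = 3415 bp
  8606 − 5396 = 3210 bp
Sorted largest to smallest: 3415, 3210, 1981 bp.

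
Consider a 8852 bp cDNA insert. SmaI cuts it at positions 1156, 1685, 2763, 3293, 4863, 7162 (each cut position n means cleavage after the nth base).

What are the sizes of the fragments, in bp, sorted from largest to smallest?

2299, 1690, 1570, 1156, 1078, 530, 529 bp

Linear molecule, 6 cuts → 7 fragments:
  1156 − 0 = 1156 bp
  1685 − 1156 = 529 bp
  2763 − 1685 = 1078 bp
  3293 − 2763 = 530 bp
  4863 − 3293 = 1570 bp
  7162 − 4863 = 2299 bp
  8852 − 7162 = 1690 bp
Sorted largest to smallest: 2299, 1690, 1570, 1156, 1078, 530, 529 bp.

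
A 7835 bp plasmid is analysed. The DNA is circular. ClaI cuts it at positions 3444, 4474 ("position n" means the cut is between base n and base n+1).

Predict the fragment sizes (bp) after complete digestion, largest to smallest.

6805, 1030 bp

Circular molecule, 2 cuts → 2 fragments:
  4474 − 3444 = 1030 bp
  wrap: 7835 − 4474 + 3444 = 6805 bp
Sorted largest to smallest: 6805, 1030 bp.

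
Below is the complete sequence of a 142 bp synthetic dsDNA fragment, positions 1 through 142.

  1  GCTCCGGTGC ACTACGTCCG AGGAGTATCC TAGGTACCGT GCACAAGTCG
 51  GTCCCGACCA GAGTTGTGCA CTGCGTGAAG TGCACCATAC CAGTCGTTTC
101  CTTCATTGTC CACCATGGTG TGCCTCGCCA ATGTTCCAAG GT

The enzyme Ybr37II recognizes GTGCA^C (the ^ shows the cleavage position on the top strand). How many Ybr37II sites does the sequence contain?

GTGCAC occurs starting at positions 7, 39, 66, 80.
Ybr37II cuts at 4 sites.

4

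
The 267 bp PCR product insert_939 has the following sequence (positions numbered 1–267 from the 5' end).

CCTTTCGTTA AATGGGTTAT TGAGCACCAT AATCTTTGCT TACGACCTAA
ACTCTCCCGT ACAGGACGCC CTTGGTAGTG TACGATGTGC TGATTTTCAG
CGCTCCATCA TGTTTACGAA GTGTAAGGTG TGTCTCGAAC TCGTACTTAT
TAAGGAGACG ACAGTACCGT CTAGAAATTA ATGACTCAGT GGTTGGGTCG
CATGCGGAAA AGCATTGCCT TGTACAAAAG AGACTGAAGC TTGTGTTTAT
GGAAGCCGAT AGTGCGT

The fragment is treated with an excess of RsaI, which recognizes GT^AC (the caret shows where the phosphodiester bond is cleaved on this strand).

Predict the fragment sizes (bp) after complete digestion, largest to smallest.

63, 60, 58, 44, 21, 21 bp

RsaI sites (GTAC) start at positions 59, 80, 143, 164, 222.
RsaI cuts after base 2 of each site, so after positions 60, 81, 144, 165, 223.
Linear molecule, 5 cuts → 6 fragments:
  1–60 → 60 bp
  61–81 → 21 bp
  82–144 → 63 bp
  145–165 → 21 bp
  166–223 → 58 bp
  224–267 → 44 bp
Sorted largest to smallest: 63, 60, 58, 44, 21, 21 bp.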